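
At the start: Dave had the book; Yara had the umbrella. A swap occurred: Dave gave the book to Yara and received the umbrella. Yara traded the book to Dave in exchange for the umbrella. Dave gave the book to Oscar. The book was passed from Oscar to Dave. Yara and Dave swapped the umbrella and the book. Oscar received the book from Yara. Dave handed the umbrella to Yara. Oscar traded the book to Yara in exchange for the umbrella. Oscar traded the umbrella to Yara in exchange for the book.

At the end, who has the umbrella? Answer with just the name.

Answer: Yara

Derivation:
Tracking all object holders:
Start: book:Dave, umbrella:Yara
Event 1 (swap book<->umbrella: now book:Yara, umbrella:Dave). State: book:Yara, umbrella:Dave
Event 2 (swap book<->umbrella: now book:Dave, umbrella:Yara). State: book:Dave, umbrella:Yara
Event 3 (give book: Dave -> Oscar). State: book:Oscar, umbrella:Yara
Event 4 (give book: Oscar -> Dave). State: book:Dave, umbrella:Yara
Event 5 (swap umbrella<->book: now umbrella:Dave, book:Yara). State: book:Yara, umbrella:Dave
Event 6 (give book: Yara -> Oscar). State: book:Oscar, umbrella:Dave
Event 7 (give umbrella: Dave -> Yara). State: book:Oscar, umbrella:Yara
Event 8 (swap book<->umbrella: now book:Yara, umbrella:Oscar). State: book:Yara, umbrella:Oscar
Event 9 (swap umbrella<->book: now umbrella:Yara, book:Oscar). State: book:Oscar, umbrella:Yara

Final state: book:Oscar, umbrella:Yara
The umbrella is held by Yara.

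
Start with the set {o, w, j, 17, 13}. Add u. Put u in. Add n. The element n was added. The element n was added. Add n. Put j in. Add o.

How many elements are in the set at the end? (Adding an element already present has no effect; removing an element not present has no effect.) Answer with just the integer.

Answer: 7

Derivation:
Tracking the set through each operation:
Start: {13, 17, j, o, w}
Event 1 (add u): added. Set: {13, 17, j, o, u, w}
Event 2 (add u): already present, no change. Set: {13, 17, j, o, u, w}
Event 3 (add n): added. Set: {13, 17, j, n, o, u, w}
Event 4 (add n): already present, no change. Set: {13, 17, j, n, o, u, w}
Event 5 (add n): already present, no change. Set: {13, 17, j, n, o, u, w}
Event 6 (add n): already present, no change. Set: {13, 17, j, n, o, u, w}
Event 7 (add j): already present, no change. Set: {13, 17, j, n, o, u, w}
Event 8 (add o): already present, no change. Set: {13, 17, j, n, o, u, w}

Final set: {13, 17, j, n, o, u, w} (size 7)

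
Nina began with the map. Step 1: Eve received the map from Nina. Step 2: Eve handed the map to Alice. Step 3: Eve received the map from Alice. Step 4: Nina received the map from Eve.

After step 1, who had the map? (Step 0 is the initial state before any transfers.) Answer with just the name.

Tracking the map holder through step 1:
After step 0 (start): Nina
After step 1: Eve

At step 1, the holder is Eve.

Answer: Eve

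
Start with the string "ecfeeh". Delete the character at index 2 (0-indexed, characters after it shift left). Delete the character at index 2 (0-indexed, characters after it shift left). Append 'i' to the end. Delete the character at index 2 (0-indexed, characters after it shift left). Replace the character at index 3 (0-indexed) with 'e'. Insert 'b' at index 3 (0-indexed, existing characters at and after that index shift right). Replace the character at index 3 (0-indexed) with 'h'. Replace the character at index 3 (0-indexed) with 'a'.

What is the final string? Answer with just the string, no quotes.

Applying each edit step by step:
Start: "ecfeeh"
Op 1 (delete idx 2 = 'f'): "ecfeeh" -> "eceeh"
Op 2 (delete idx 2 = 'e'): "eceeh" -> "eceh"
Op 3 (append 'i'): "eceh" -> "ecehi"
Op 4 (delete idx 2 = 'e'): "ecehi" -> "echi"
Op 5 (replace idx 3: 'i' -> 'e'): "echi" -> "eche"
Op 6 (insert 'b' at idx 3): "eche" -> "echbe"
Op 7 (replace idx 3: 'b' -> 'h'): "echbe" -> "echhe"
Op 8 (replace idx 3: 'h' -> 'a'): "echhe" -> "echae"

Answer: echae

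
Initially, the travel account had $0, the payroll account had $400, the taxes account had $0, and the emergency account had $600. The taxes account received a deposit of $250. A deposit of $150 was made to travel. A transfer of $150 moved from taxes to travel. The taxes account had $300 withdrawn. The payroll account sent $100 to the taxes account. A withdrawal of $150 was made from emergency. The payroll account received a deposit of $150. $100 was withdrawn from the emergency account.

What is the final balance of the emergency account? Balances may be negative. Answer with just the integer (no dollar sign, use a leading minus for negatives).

Answer: 350

Derivation:
Tracking account balances step by step:
Start: travel=0, payroll=400, taxes=0, emergency=600
Event 1 (deposit 250 to taxes): taxes: 0 + 250 = 250. Balances: travel=0, payroll=400, taxes=250, emergency=600
Event 2 (deposit 150 to travel): travel: 0 + 150 = 150. Balances: travel=150, payroll=400, taxes=250, emergency=600
Event 3 (transfer 150 taxes -> travel): taxes: 250 - 150 = 100, travel: 150 + 150 = 300. Balances: travel=300, payroll=400, taxes=100, emergency=600
Event 4 (withdraw 300 from taxes): taxes: 100 - 300 = -200. Balances: travel=300, payroll=400, taxes=-200, emergency=600
Event 5 (transfer 100 payroll -> taxes): payroll: 400 - 100 = 300, taxes: -200 + 100 = -100. Balances: travel=300, payroll=300, taxes=-100, emergency=600
Event 6 (withdraw 150 from emergency): emergency: 600 - 150 = 450. Balances: travel=300, payroll=300, taxes=-100, emergency=450
Event 7 (deposit 150 to payroll): payroll: 300 + 150 = 450. Balances: travel=300, payroll=450, taxes=-100, emergency=450
Event 8 (withdraw 100 from emergency): emergency: 450 - 100 = 350. Balances: travel=300, payroll=450, taxes=-100, emergency=350

Final balance of emergency: 350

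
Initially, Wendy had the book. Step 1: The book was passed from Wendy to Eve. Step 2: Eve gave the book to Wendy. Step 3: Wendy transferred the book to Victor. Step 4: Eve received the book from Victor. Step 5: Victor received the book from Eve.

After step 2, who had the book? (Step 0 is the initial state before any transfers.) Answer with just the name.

Tracking the book holder through step 2:
After step 0 (start): Wendy
After step 1: Eve
After step 2: Wendy

At step 2, the holder is Wendy.

Answer: Wendy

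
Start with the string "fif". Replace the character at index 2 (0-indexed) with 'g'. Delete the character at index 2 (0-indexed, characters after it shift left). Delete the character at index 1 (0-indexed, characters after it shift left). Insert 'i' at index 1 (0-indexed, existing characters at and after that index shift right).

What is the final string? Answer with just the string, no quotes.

Answer: fi

Derivation:
Applying each edit step by step:
Start: "fif"
Op 1 (replace idx 2: 'f' -> 'g'): "fif" -> "fig"
Op 2 (delete idx 2 = 'g'): "fig" -> "fi"
Op 3 (delete idx 1 = 'i'): "fi" -> "f"
Op 4 (insert 'i' at idx 1): "f" -> "fi"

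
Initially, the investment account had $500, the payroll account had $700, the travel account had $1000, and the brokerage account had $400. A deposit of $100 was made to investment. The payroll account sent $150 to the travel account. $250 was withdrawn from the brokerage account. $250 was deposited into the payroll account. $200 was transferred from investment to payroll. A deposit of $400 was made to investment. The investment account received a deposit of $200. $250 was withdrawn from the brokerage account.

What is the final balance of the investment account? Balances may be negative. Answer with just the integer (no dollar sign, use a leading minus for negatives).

Answer: 1000

Derivation:
Tracking account balances step by step:
Start: investment=500, payroll=700, travel=1000, brokerage=400
Event 1 (deposit 100 to investment): investment: 500 + 100 = 600. Balances: investment=600, payroll=700, travel=1000, brokerage=400
Event 2 (transfer 150 payroll -> travel): payroll: 700 - 150 = 550, travel: 1000 + 150 = 1150. Balances: investment=600, payroll=550, travel=1150, brokerage=400
Event 3 (withdraw 250 from brokerage): brokerage: 400 - 250 = 150. Balances: investment=600, payroll=550, travel=1150, brokerage=150
Event 4 (deposit 250 to payroll): payroll: 550 + 250 = 800. Balances: investment=600, payroll=800, travel=1150, brokerage=150
Event 5 (transfer 200 investment -> payroll): investment: 600 - 200 = 400, payroll: 800 + 200 = 1000. Balances: investment=400, payroll=1000, travel=1150, brokerage=150
Event 6 (deposit 400 to investment): investment: 400 + 400 = 800. Balances: investment=800, payroll=1000, travel=1150, brokerage=150
Event 7 (deposit 200 to investment): investment: 800 + 200 = 1000. Balances: investment=1000, payroll=1000, travel=1150, brokerage=150
Event 8 (withdraw 250 from brokerage): brokerage: 150 - 250 = -100. Balances: investment=1000, payroll=1000, travel=1150, brokerage=-100

Final balance of investment: 1000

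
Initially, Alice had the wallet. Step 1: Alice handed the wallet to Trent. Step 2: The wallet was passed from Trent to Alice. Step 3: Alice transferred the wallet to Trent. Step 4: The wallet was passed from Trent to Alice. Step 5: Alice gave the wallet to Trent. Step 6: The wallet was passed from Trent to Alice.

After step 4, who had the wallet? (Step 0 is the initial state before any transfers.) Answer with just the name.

Answer: Alice

Derivation:
Tracking the wallet holder through step 4:
After step 0 (start): Alice
After step 1: Trent
After step 2: Alice
After step 3: Trent
After step 4: Alice

At step 4, the holder is Alice.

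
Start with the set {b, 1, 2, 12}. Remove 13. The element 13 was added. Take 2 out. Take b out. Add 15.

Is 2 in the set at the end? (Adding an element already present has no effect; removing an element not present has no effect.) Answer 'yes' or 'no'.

Answer: no

Derivation:
Tracking the set through each operation:
Start: {1, 12, 2, b}
Event 1 (remove 13): not present, no change. Set: {1, 12, 2, b}
Event 2 (add 13): added. Set: {1, 12, 13, 2, b}
Event 3 (remove 2): removed. Set: {1, 12, 13, b}
Event 4 (remove b): removed. Set: {1, 12, 13}
Event 5 (add 15): added. Set: {1, 12, 13, 15}

Final set: {1, 12, 13, 15} (size 4)
2 is NOT in the final set.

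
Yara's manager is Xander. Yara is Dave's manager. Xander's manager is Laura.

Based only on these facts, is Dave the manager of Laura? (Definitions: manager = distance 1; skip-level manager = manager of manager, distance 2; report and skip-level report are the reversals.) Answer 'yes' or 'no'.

Answer: no

Derivation:
Reconstructing the manager chain from the given facts:
  Laura -> Xander -> Yara -> Dave
(each arrow means 'manager of the next')
Positions in the chain (0 = top):
  position of Laura: 0
  position of Xander: 1
  position of Yara: 2
  position of Dave: 3

Dave is at position 3, Laura is at position 0; signed distance (j - i) = -3.
'manager' requires j - i = 1. Actual distance is -3, so the relation does NOT hold.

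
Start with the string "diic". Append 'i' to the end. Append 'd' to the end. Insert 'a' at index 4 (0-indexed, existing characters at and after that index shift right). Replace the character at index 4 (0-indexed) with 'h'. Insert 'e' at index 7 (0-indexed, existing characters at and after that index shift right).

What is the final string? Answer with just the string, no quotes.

Answer: diichide

Derivation:
Applying each edit step by step:
Start: "diic"
Op 1 (append 'i'): "diic" -> "diici"
Op 2 (append 'd'): "diici" -> "diicid"
Op 3 (insert 'a' at idx 4): "diicid" -> "diicaid"
Op 4 (replace idx 4: 'a' -> 'h'): "diicaid" -> "diichid"
Op 5 (insert 'e' at idx 7): "diichid" -> "diichide"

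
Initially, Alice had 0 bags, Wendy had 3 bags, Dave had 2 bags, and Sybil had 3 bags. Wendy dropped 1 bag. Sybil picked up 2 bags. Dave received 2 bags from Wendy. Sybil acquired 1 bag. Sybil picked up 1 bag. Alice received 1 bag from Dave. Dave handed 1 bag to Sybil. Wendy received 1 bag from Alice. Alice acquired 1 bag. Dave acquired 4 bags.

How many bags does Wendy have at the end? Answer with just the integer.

Tracking counts step by step:
Start: Alice=0, Wendy=3, Dave=2, Sybil=3
Event 1 (Wendy -1): Wendy: 3 -> 2. State: Alice=0, Wendy=2, Dave=2, Sybil=3
Event 2 (Sybil +2): Sybil: 3 -> 5. State: Alice=0, Wendy=2, Dave=2, Sybil=5
Event 3 (Wendy -> Dave, 2): Wendy: 2 -> 0, Dave: 2 -> 4. State: Alice=0, Wendy=0, Dave=4, Sybil=5
Event 4 (Sybil +1): Sybil: 5 -> 6. State: Alice=0, Wendy=0, Dave=4, Sybil=6
Event 5 (Sybil +1): Sybil: 6 -> 7. State: Alice=0, Wendy=0, Dave=4, Sybil=7
Event 6 (Dave -> Alice, 1): Dave: 4 -> 3, Alice: 0 -> 1. State: Alice=1, Wendy=0, Dave=3, Sybil=7
Event 7 (Dave -> Sybil, 1): Dave: 3 -> 2, Sybil: 7 -> 8. State: Alice=1, Wendy=0, Dave=2, Sybil=8
Event 8 (Alice -> Wendy, 1): Alice: 1 -> 0, Wendy: 0 -> 1. State: Alice=0, Wendy=1, Dave=2, Sybil=8
Event 9 (Alice +1): Alice: 0 -> 1. State: Alice=1, Wendy=1, Dave=2, Sybil=8
Event 10 (Dave +4): Dave: 2 -> 6. State: Alice=1, Wendy=1, Dave=6, Sybil=8

Wendy's final count: 1

Answer: 1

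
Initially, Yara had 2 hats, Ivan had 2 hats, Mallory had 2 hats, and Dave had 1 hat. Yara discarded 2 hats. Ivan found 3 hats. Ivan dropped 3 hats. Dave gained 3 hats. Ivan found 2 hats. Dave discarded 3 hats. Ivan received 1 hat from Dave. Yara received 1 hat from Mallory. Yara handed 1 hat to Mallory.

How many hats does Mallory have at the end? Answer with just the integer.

Answer: 2

Derivation:
Tracking counts step by step:
Start: Yara=2, Ivan=2, Mallory=2, Dave=1
Event 1 (Yara -2): Yara: 2 -> 0. State: Yara=0, Ivan=2, Mallory=2, Dave=1
Event 2 (Ivan +3): Ivan: 2 -> 5. State: Yara=0, Ivan=5, Mallory=2, Dave=1
Event 3 (Ivan -3): Ivan: 5 -> 2. State: Yara=0, Ivan=2, Mallory=2, Dave=1
Event 4 (Dave +3): Dave: 1 -> 4. State: Yara=0, Ivan=2, Mallory=2, Dave=4
Event 5 (Ivan +2): Ivan: 2 -> 4. State: Yara=0, Ivan=4, Mallory=2, Dave=4
Event 6 (Dave -3): Dave: 4 -> 1. State: Yara=0, Ivan=4, Mallory=2, Dave=1
Event 7 (Dave -> Ivan, 1): Dave: 1 -> 0, Ivan: 4 -> 5. State: Yara=0, Ivan=5, Mallory=2, Dave=0
Event 8 (Mallory -> Yara, 1): Mallory: 2 -> 1, Yara: 0 -> 1. State: Yara=1, Ivan=5, Mallory=1, Dave=0
Event 9 (Yara -> Mallory, 1): Yara: 1 -> 0, Mallory: 1 -> 2. State: Yara=0, Ivan=5, Mallory=2, Dave=0

Mallory's final count: 2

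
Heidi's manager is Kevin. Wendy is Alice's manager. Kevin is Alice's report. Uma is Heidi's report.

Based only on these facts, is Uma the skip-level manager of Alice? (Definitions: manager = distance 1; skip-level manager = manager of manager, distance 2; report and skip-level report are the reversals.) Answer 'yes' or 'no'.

Reconstructing the manager chain from the given facts:
  Wendy -> Alice -> Kevin -> Heidi -> Uma
(each arrow means 'manager of the next')
Positions in the chain (0 = top):
  position of Wendy: 0
  position of Alice: 1
  position of Kevin: 2
  position of Heidi: 3
  position of Uma: 4

Uma is at position 4, Alice is at position 1; signed distance (j - i) = -3.
'skip-level manager' requires j - i = 2. Actual distance is -3, so the relation does NOT hold.

Answer: no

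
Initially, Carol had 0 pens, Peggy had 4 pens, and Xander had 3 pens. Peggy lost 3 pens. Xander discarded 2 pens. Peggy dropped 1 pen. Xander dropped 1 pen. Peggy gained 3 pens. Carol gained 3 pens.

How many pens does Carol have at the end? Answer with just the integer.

Tracking counts step by step:
Start: Carol=0, Peggy=4, Xander=3
Event 1 (Peggy -3): Peggy: 4 -> 1. State: Carol=0, Peggy=1, Xander=3
Event 2 (Xander -2): Xander: 3 -> 1. State: Carol=0, Peggy=1, Xander=1
Event 3 (Peggy -1): Peggy: 1 -> 0. State: Carol=0, Peggy=0, Xander=1
Event 4 (Xander -1): Xander: 1 -> 0. State: Carol=0, Peggy=0, Xander=0
Event 5 (Peggy +3): Peggy: 0 -> 3. State: Carol=0, Peggy=3, Xander=0
Event 6 (Carol +3): Carol: 0 -> 3. State: Carol=3, Peggy=3, Xander=0

Carol's final count: 3

Answer: 3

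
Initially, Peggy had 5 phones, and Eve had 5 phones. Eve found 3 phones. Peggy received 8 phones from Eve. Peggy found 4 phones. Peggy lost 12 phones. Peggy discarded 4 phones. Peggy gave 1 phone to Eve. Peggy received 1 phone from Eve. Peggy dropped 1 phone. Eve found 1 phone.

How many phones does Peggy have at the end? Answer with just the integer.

Tracking counts step by step:
Start: Peggy=5, Eve=5
Event 1 (Eve +3): Eve: 5 -> 8. State: Peggy=5, Eve=8
Event 2 (Eve -> Peggy, 8): Eve: 8 -> 0, Peggy: 5 -> 13. State: Peggy=13, Eve=0
Event 3 (Peggy +4): Peggy: 13 -> 17. State: Peggy=17, Eve=0
Event 4 (Peggy -12): Peggy: 17 -> 5. State: Peggy=5, Eve=0
Event 5 (Peggy -4): Peggy: 5 -> 1. State: Peggy=1, Eve=0
Event 6 (Peggy -> Eve, 1): Peggy: 1 -> 0, Eve: 0 -> 1. State: Peggy=0, Eve=1
Event 7 (Eve -> Peggy, 1): Eve: 1 -> 0, Peggy: 0 -> 1. State: Peggy=1, Eve=0
Event 8 (Peggy -1): Peggy: 1 -> 0. State: Peggy=0, Eve=0
Event 9 (Eve +1): Eve: 0 -> 1. State: Peggy=0, Eve=1

Peggy's final count: 0

Answer: 0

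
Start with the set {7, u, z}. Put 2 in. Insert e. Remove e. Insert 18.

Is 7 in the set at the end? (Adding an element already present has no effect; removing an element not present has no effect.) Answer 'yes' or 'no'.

Answer: yes

Derivation:
Tracking the set through each operation:
Start: {7, u, z}
Event 1 (add 2): added. Set: {2, 7, u, z}
Event 2 (add e): added. Set: {2, 7, e, u, z}
Event 3 (remove e): removed. Set: {2, 7, u, z}
Event 4 (add 18): added. Set: {18, 2, 7, u, z}

Final set: {18, 2, 7, u, z} (size 5)
7 is in the final set.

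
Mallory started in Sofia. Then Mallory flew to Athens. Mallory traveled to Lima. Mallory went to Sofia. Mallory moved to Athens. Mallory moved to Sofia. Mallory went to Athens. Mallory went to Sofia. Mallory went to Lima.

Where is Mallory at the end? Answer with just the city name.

Tracking Mallory's location:
Start: Mallory is in Sofia.
After move 1: Sofia -> Athens. Mallory is in Athens.
After move 2: Athens -> Lima. Mallory is in Lima.
After move 3: Lima -> Sofia. Mallory is in Sofia.
After move 4: Sofia -> Athens. Mallory is in Athens.
After move 5: Athens -> Sofia. Mallory is in Sofia.
After move 6: Sofia -> Athens. Mallory is in Athens.
After move 7: Athens -> Sofia. Mallory is in Sofia.
After move 8: Sofia -> Lima. Mallory is in Lima.

Answer: Lima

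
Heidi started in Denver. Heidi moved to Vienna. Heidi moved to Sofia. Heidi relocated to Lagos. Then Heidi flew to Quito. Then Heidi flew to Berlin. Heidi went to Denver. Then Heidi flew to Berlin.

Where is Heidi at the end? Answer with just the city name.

Tracking Heidi's location:
Start: Heidi is in Denver.
After move 1: Denver -> Vienna. Heidi is in Vienna.
After move 2: Vienna -> Sofia. Heidi is in Sofia.
After move 3: Sofia -> Lagos. Heidi is in Lagos.
After move 4: Lagos -> Quito. Heidi is in Quito.
After move 5: Quito -> Berlin. Heidi is in Berlin.
After move 6: Berlin -> Denver. Heidi is in Denver.
After move 7: Denver -> Berlin. Heidi is in Berlin.

Answer: Berlin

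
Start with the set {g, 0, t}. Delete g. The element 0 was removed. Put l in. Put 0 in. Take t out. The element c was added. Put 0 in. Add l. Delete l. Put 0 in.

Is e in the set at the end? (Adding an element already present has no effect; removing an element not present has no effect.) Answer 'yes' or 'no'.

Tracking the set through each operation:
Start: {0, g, t}
Event 1 (remove g): removed. Set: {0, t}
Event 2 (remove 0): removed. Set: {t}
Event 3 (add l): added. Set: {l, t}
Event 4 (add 0): added. Set: {0, l, t}
Event 5 (remove t): removed. Set: {0, l}
Event 6 (add c): added. Set: {0, c, l}
Event 7 (add 0): already present, no change. Set: {0, c, l}
Event 8 (add l): already present, no change. Set: {0, c, l}
Event 9 (remove l): removed. Set: {0, c}
Event 10 (add 0): already present, no change. Set: {0, c}

Final set: {0, c} (size 2)
e is NOT in the final set.

Answer: no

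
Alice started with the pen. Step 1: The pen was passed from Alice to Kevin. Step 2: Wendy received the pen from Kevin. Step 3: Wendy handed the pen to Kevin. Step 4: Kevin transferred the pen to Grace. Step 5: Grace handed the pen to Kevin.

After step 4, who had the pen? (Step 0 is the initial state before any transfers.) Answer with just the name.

Answer: Grace

Derivation:
Tracking the pen holder through step 4:
After step 0 (start): Alice
After step 1: Kevin
After step 2: Wendy
After step 3: Kevin
After step 4: Grace

At step 4, the holder is Grace.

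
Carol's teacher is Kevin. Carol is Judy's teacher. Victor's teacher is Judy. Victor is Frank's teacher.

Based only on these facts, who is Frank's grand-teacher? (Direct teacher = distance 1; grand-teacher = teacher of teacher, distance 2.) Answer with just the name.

Answer: Judy

Derivation:
Reconstructing the teacher chain from the given facts:
  Kevin -> Carol -> Judy -> Victor -> Frank
(each arrow means 'teacher of the next')
Positions in the chain (0 = top):
  position of Kevin: 0
  position of Carol: 1
  position of Judy: 2
  position of Victor: 3
  position of Frank: 4

Frank is at position 4; the grand-teacher is 2 steps up the chain, i.e. position 2: Judy.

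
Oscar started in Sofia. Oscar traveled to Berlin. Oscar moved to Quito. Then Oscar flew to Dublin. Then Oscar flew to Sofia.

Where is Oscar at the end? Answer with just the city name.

Answer: Sofia

Derivation:
Tracking Oscar's location:
Start: Oscar is in Sofia.
After move 1: Sofia -> Berlin. Oscar is in Berlin.
After move 2: Berlin -> Quito. Oscar is in Quito.
After move 3: Quito -> Dublin. Oscar is in Dublin.
After move 4: Dublin -> Sofia. Oscar is in Sofia.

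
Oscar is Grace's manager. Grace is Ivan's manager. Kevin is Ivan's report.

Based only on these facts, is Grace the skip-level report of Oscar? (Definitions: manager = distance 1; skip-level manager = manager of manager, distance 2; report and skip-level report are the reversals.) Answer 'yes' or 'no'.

Answer: no

Derivation:
Reconstructing the manager chain from the given facts:
  Oscar -> Grace -> Ivan -> Kevin
(each arrow means 'manager of the next')
Positions in the chain (0 = top):
  position of Oscar: 0
  position of Grace: 1
  position of Ivan: 2
  position of Kevin: 3

Grace is at position 1, Oscar is at position 0; signed distance (j - i) = -1.
'skip-level report' requires j - i = -2. Actual distance is -1, so the relation does NOT hold.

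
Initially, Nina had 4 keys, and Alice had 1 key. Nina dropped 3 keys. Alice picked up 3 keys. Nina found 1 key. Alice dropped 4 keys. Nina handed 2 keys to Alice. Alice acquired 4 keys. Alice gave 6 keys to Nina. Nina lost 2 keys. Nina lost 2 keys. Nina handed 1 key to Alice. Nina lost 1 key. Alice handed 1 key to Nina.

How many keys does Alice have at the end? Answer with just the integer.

Tracking counts step by step:
Start: Nina=4, Alice=1
Event 1 (Nina -3): Nina: 4 -> 1. State: Nina=1, Alice=1
Event 2 (Alice +3): Alice: 1 -> 4. State: Nina=1, Alice=4
Event 3 (Nina +1): Nina: 1 -> 2. State: Nina=2, Alice=4
Event 4 (Alice -4): Alice: 4 -> 0. State: Nina=2, Alice=0
Event 5 (Nina -> Alice, 2): Nina: 2 -> 0, Alice: 0 -> 2. State: Nina=0, Alice=2
Event 6 (Alice +4): Alice: 2 -> 6. State: Nina=0, Alice=6
Event 7 (Alice -> Nina, 6): Alice: 6 -> 0, Nina: 0 -> 6. State: Nina=6, Alice=0
Event 8 (Nina -2): Nina: 6 -> 4. State: Nina=4, Alice=0
Event 9 (Nina -2): Nina: 4 -> 2. State: Nina=2, Alice=0
Event 10 (Nina -> Alice, 1): Nina: 2 -> 1, Alice: 0 -> 1. State: Nina=1, Alice=1
Event 11 (Nina -1): Nina: 1 -> 0. State: Nina=0, Alice=1
Event 12 (Alice -> Nina, 1): Alice: 1 -> 0, Nina: 0 -> 1. State: Nina=1, Alice=0

Alice's final count: 0

Answer: 0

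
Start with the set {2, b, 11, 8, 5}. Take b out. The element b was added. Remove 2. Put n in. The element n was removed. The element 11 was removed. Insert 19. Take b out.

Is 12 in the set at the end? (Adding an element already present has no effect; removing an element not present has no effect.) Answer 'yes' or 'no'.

Tracking the set through each operation:
Start: {11, 2, 5, 8, b}
Event 1 (remove b): removed. Set: {11, 2, 5, 8}
Event 2 (add b): added. Set: {11, 2, 5, 8, b}
Event 3 (remove 2): removed. Set: {11, 5, 8, b}
Event 4 (add n): added. Set: {11, 5, 8, b, n}
Event 5 (remove n): removed. Set: {11, 5, 8, b}
Event 6 (remove 11): removed. Set: {5, 8, b}
Event 7 (add 19): added. Set: {19, 5, 8, b}
Event 8 (remove b): removed. Set: {19, 5, 8}

Final set: {19, 5, 8} (size 3)
12 is NOT in the final set.

Answer: no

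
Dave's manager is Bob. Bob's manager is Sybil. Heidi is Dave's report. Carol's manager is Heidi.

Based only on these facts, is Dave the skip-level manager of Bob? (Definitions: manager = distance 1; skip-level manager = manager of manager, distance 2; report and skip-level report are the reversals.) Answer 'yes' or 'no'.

Answer: no

Derivation:
Reconstructing the manager chain from the given facts:
  Sybil -> Bob -> Dave -> Heidi -> Carol
(each arrow means 'manager of the next')
Positions in the chain (0 = top):
  position of Sybil: 0
  position of Bob: 1
  position of Dave: 2
  position of Heidi: 3
  position of Carol: 4

Dave is at position 2, Bob is at position 1; signed distance (j - i) = -1.
'skip-level manager' requires j - i = 2. Actual distance is -1, so the relation does NOT hold.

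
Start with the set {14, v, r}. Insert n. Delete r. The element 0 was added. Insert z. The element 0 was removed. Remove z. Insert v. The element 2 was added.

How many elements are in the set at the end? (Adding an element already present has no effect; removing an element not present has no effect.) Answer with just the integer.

Answer: 4

Derivation:
Tracking the set through each operation:
Start: {14, r, v}
Event 1 (add n): added. Set: {14, n, r, v}
Event 2 (remove r): removed. Set: {14, n, v}
Event 3 (add 0): added. Set: {0, 14, n, v}
Event 4 (add z): added. Set: {0, 14, n, v, z}
Event 5 (remove 0): removed. Set: {14, n, v, z}
Event 6 (remove z): removed. Set: {14, n, v}
Event 7 (add v): already present, no change. Set: {14, n, v}
Event 8 (add 2): added. Set: {14, 2, n, v}

Final set: {14, 2, n, v} (size 4)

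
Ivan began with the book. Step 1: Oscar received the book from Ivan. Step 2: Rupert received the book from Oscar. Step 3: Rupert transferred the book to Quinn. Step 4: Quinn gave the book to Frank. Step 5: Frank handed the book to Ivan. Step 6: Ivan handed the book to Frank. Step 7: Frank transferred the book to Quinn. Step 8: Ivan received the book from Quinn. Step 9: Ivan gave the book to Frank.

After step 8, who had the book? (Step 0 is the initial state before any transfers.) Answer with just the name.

Tracking the book holder through step 8:
After step 0 (start): Ivan
After step 1: Oscar
After step 2: Rupert
After step 3: Quinn
After step 4: Frank
After step 5: Ivan
After step 6: Frank
After step 7: Quinn
After step 8: Ivan

At step 8, the holder is Ivan.

Answer: Ivan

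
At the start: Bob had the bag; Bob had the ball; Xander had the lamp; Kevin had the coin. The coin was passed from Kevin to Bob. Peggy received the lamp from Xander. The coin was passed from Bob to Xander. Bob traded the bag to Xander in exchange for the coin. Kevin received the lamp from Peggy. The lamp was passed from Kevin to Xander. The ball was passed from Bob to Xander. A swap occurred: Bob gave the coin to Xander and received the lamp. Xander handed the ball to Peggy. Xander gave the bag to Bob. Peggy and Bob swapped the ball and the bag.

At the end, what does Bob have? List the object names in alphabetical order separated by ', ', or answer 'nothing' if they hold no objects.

Answer: ball, lamp

Derivation:
Tracking all object holders:
Start: bag:Bob, ball:Bob, lamp:Xander, coin:Kevin
Event 1 (give coin: Kevin -> Bob). State: bag:Bob, ball:Bob, lamp:Xander, coin:Bob
Event 2 (give lamp: Xander -> Peggy). State: bag:Bob, ball:Bob, lamp:Peggy, coin:Bob
Event 3 (give coin: Bob -> Xander). State: bag:Bob, ball:Bob, lamp:Peggy, coin:Xander
Event 4 (swap bag<->coin: now bag:Xander, coin:Bob). State: bag:Xander, ball:Bob, lamp:Peggy, coin:Bob
Event 5 (give lamp: Peggy -> Kevin). State: bag:Xander, ball:Bob, lamp:Kevin, coin:Bob
Event 6 (give lamp: Kevin -> Xander). State: bag:Xander, ball:Bob, lamp:Xander, coin:Bob
Event 7 (give ball: Bob -> Xander). State: bag:Xander, ball:Xander, lamp:Xander, coin:Bob
Event 8 (swap coin<->lamp: now coin:Xander, lamp:Bob). State: bag:Xander, ball:Xander, lamp:Bob, coin:Xander
Event 9 (give ball: Xander -> Peggy). State: bag:Xander, ball:Peggy, lamp:Bob, coin:Xander
Event 10 (give bag: Xander -> Bob). State: bag:Bob, ball:Peggy, lamp:Bob, coin:Xander
Event 11 (swap ball<->bag: now ball:Bob, bag:Peggy). State: bag:Peggy, ball:Bob, lamp:Bob, coin:Xander

Final state: bag:Peggy, ball:Bob, lamp:Bob, coin:Xander
Bob holds: ball, lamp.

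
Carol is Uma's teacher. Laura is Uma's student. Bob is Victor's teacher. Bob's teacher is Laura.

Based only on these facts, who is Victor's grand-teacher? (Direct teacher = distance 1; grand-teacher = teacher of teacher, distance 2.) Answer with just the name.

Answer: Laura

Derivation:
Reconstructing the teacher chain from the given facts:
  Carol -> Uma -> Laura -> Bob -> Victor
(each arrow means 'teacher of the next')
Positions in the chain (0 = top):
  position of Carol: 0
  position of Uma: 1
  position of Laura: 2
  position of Bob: 3
  position of Victor: 4

Victor is at position 4; the grand-teacher is 2 steps up the chain, i.e. position 2: Laura.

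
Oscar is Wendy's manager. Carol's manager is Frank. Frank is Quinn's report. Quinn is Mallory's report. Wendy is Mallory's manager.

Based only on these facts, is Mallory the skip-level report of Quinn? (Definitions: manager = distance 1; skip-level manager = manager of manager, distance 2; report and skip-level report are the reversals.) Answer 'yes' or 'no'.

Answer: no

Derivation:
Reconstructing the manager chain from the given facts:
  Oscar -> Wendy -> Mallory -> Quinn -> Frank -> Carol
(each arrow means 'manager of the next')
Positions in the chain (0 = top):
  position of Oscar: 0
  position of Wendy: 1
  position of Mallory: 2
  position of Quinn: 3
  position of Frank: 4
  position of Carol: 5

Mallory is at position 2, Quinn is at position 3; signed distance (j - i) = 1.
'skip-level report' requires j - i = -2. Actual distance is 1, so the relation does NOT hold.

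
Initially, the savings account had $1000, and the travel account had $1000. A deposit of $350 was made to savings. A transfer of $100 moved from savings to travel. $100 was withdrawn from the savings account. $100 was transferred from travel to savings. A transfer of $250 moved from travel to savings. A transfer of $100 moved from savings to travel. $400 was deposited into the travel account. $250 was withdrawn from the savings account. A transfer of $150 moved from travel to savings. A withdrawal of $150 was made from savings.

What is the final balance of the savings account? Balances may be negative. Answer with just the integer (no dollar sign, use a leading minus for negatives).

Tracking account balances step by step:
Start: savings=1000, travel=1000
Event 1 (deposit 350 to savings): savings: 1000 + 350 = 1350. Balances: savings=1350, travel=1000
Event 2 (transfer 100 savings -> travel): savings: 1350 - 100 = 1250, travel: 1000 + 100 = 1100. Balances: savings=1250, travel=1100
Event 3 (withdraw 100 from savings): savings: 1250 - 100 = 1150. Balances: savings=1150, travel=1100
Event 4 (transfer 100 travel -> savings): travel: 1100 - 100 = 1000, savings: 1150 + 100 = 1250. Balances: savings=1250, travel=1000
Event 5 (transfer 250 travel -> savings): travel: 1000 - 250 = 750, savings: 1250 + 250 = 1500. Balances: savings=1500, travel=750
Event 6 (transfer 100 savings -> travel): savings: 1500 - 100 = 1400, travel: 750 + 100 = 850. Balances: savings=1400, travel=850
Event 7 (deposit 400 to travel): travel: 850 + 400 = 1250. Balances: savings=1400, travel=1250
Event 8 (withdraw 250 from savings): savings: 1400 - 250 = 1150. Balances: savings=1150, travel=1250
Event 9 (transfer 150 travel -> savings): travel: 1250 - 150 = 1100, savings: 1150 + 150 = 1300. Balances: savings=1300, travel=1100
Event 10 (withdraw 150 from savings): savings: 1300 - 150 = 1150. Balances: savings=1150, travel=1100

Final balance of savings: 1150

Answer: 1150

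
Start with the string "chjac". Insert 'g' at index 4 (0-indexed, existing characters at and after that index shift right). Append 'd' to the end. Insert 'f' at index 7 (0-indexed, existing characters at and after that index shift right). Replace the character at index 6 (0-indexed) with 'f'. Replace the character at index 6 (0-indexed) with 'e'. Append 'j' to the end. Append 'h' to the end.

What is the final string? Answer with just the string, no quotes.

Applying each edit step by step:
Start: "chjac"
Op 1 (insert 'g' at idx 4): "chjac" -> "chjagc"
Op 2 (append 'd'): "chjagc" -> "chjagcd"
Op 3 (insert 'f' at idx 7): "chjagcd" -> "chjagcdf"
Op 4 (replace idx 6: 'd' -> 'f'): "chjagcdf" -> "chjagcff"
Op 5 (replace idx 6: 'f' -> 'e'): "chjagcff" -> "chjagcef"
Op 6 (append 'j'): "chjagcef" -> "chjagcefj"
Op 7 (append 'h'): "chjagcefj" -> "chjagcefjh"

Answer: chjagcefjh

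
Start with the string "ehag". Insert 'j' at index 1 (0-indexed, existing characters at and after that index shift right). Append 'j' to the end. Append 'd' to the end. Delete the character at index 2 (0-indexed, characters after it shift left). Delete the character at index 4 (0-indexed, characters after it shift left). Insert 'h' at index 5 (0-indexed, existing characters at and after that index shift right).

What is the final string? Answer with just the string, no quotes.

Applying each edit step by step:
Start: "ehag"
Op 1 (insert 'j' at idx 1): "ehag" -> "ejhag"
Op 2 (append 'j'): "ejhag" -> "ejhagj"
Op 3 (append 'd'): "ejhagj" -> "ejhagjd"
Op 4 (delete idx 2 = 'h'): "ejhagjd" -> "ejagjd"
Op 5 (delete idx 4 = 'j'): "ejagjd" -> "ejagd"
Op 6 (insert 'h' at idx 5): "ejagd" -> "ejagdh"

Answer: ejagdh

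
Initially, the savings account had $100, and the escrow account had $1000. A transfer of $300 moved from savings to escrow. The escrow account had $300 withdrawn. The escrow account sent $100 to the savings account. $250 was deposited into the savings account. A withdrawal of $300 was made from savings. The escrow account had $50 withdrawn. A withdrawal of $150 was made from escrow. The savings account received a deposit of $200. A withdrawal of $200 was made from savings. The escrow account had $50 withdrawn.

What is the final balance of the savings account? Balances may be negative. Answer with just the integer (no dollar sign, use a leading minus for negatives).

Answer: -150

Derivation:
Tracking account balances step by step:
Start: savings=100, escrow=1000
Event 1 (transfer 300 savings -> escrow): savings: 100 - 300 = -200, escrow: 1000 + 300 = 1300. Balances: savings=-200, escrow=1300
Event 2 (withdraw 300 from escrow): escrow: 1300 - 300 = 1000. Balances: savings=-200, escrow=1000
Event 3 (transfer 100 escrow -> savings): escrow: 1000 - 100 = 900, savings: -200 + 100 = -100. Balances: savings=-100, escrow=900
Event 4 (deposit 250 to savings): savings: -100 + 250 = 150. Balances: savings=150, escrow=900
Event 5 (withdraw 300 from savings): savings: 150 - 300 = -150. Balances: savings=-150, escrow=900
Event 6 (withdraw 50 from escrow): escrow: 900 - 50 = 850. Balances: savings=-150, escrow=850
Event 7 (withdraw 150 from escrow): escrow: 850 - 150 = 700. Balances: savings=-150, escrow=700
Event 8 (deposit 200 to savings): savings: -150 + 200 = 50. Balances: savings=50, escrow=700
Event 9 (withdraw 200 from savings): savings: 50 - 200 = -150. Balances: savings=-150, escrow=700
Event 10 (withdraw 50 from escrow): escrow: 700 - 50 = 650. Balances: savings=-150, escrow=650

Final balance of savings: -150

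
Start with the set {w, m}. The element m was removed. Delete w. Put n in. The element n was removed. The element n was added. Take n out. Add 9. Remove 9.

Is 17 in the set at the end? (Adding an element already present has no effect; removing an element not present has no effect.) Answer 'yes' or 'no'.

Answer: no

Derivation:
Tracking the set through each operation:
Start: {m, w}
Event 1 (remove m): removed. Set: {w}
Event 2 (remove w): removed. Set: {}
Event 3 (add n): added. Set: {n}
Event 4 (remove n): removed. Set: {}
Event 5 (add n): added. Set: {n}
Event 6 (remove n): removed. Set: {}
Event 7 (add 9): added. Set: {9}
Event 8 (remove 9): removed. Set: {}

Final set: {} (size 0)
17 is NOT in the final set.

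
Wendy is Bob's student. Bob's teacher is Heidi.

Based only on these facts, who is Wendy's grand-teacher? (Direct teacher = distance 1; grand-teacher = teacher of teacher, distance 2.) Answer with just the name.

Answer: Heidi

Derivation:
Reconstructing the teacher chain from the given facts:
  Heidi -> Bob -> Wendy
(each arrow means 'teacher of the next')
Positions in the chain (0 = top):
  position of Heidi: 0
  position of Bob: 1
  position of Wendy: 2

Wendy is at position 2; the grand-teacher is 2 steps up the chain, i.e. position 0: Heidi.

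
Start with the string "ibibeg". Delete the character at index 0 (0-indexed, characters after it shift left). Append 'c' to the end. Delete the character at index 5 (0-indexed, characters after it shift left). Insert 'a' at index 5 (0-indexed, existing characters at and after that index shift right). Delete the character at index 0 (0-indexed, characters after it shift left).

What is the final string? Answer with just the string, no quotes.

Answer: ibega

Derivation:
Applying each edit step by step:
Start: "ibibeg"
Op 1 (delete idx 0 = 'i'): "ibibeg" -> "bibeg"
Op 2 (append 'c'): "bibeg" -> "bibegc"
Op 3 (delete idx 5 = 'c'): "bibegc" -> "bibeg"
Op 4 (insert 'a' at idx 5): "bibeg" -> "bibega"
Op 5 (delete idx 0 = 'b'): "bibega" -> "ibega"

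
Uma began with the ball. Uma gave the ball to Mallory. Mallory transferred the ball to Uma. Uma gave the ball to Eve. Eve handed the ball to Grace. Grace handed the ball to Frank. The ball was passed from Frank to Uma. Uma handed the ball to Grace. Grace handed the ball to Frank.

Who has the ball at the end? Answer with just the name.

Tracking the ball through each event:
Start: Uma has the ball.
After event 1: Mallory has the ball.
After event 2: Uma has the ball.
After event 3: Eve has the ball.
After event 4: Grace has the ball.
After event 5: Frank has the ball.
After event 6: Uma has the ball.
After event 7: Grace has the ball.
After event 8: Frank has the ball.

Answer: Frank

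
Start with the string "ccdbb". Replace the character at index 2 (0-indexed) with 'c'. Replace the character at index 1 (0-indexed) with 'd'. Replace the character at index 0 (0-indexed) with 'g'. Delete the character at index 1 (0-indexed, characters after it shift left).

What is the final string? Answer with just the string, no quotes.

Answer: gcbb

Derivation:
Applying each edit step by step:
Start: "ccdbb"
Op 1 (replace idx 2: 'd' -> 'c'): "ccdbb" -> "cccbb"
Op 2 (replace idx 1: 'c' -> 'd'): "cccbb" -> "cdcbb"
Op 3 (replace idx 0: 'c' -> 'g'): "cdcbb" -> "gdcbb"
Op 4 (delete idx 1 = 'd'): "gdcbb" -> "gcbb"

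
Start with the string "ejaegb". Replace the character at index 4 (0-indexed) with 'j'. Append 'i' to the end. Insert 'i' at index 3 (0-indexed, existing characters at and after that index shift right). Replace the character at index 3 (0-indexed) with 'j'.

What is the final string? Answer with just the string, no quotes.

Applying each edit step by step:
Start: "ejaegb"
Op 1 (replace idx 4: 'g' -> 'j'): "ejaegb" -> "ejaejb"
Op 2 (append 'i'): "ejaejb" -> "ejaejbi"
Op 3 (insert 'i' at idx 3): "ejaejbi" -> "ejaiejbi"
Op 4 (replace idx 3: 'i' -> 'j'): "ejaiejbi" -> "ejajejbi"

Answer: ejajejbi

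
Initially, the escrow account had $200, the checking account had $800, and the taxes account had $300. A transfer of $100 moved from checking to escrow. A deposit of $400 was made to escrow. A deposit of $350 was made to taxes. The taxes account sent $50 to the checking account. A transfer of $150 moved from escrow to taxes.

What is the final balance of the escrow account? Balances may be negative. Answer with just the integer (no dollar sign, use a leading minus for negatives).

Tracking account balances step by step:
Start: escrow=200, checking=800, taxes=300
Event 1 (transfer 100 checking -> escrow): checking: 800 - 100 = 700, escrow: 200 + 100 = 300. Balances: escrow=300, checking=700, taxes=300
Event 2 (deposit 400 to escrow): escrow: 300 + 400 = 700. Balances: escrow=700, checking=700, taxes=300
Event 3 (deposit 350 to taxes): taxes: 300 + 350 = 650. Balances: escrow=700, checking=700, taxes=650
Event 4 (transfer 50 taxes -> checking): taxes: 650 - 50 = 600, checking: 700 + 50 = 750. Balances: escrow=700, checking=750, taxes=600
Event 5 (transfer 150 escrow -> taxes): escrow: 700 - 150 = 550, taxes: 600 + 150 = 750. Balances: escrow=550, checking=750, taxes=750

Final balance of escrow: 550

Answer: 550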